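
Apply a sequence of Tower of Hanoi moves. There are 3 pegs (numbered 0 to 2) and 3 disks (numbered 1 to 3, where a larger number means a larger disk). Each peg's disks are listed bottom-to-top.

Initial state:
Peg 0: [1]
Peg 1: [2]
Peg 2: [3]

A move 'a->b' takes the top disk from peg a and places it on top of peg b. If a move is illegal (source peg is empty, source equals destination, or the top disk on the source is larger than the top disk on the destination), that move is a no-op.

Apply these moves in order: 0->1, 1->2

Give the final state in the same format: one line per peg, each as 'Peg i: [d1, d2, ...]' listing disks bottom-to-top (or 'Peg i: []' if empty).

Answer: Peg 0: []
Peg 1: [2]
Peg 2: [3, 1]

Derivation:
After move 1 (0->1):
Peg 0: []
Peg 1: [2, 1]
Peg 2: [3]

After move 2 (1->2):
Peg 0: []
Peg 1: [2]
Peg 2: [3, 1]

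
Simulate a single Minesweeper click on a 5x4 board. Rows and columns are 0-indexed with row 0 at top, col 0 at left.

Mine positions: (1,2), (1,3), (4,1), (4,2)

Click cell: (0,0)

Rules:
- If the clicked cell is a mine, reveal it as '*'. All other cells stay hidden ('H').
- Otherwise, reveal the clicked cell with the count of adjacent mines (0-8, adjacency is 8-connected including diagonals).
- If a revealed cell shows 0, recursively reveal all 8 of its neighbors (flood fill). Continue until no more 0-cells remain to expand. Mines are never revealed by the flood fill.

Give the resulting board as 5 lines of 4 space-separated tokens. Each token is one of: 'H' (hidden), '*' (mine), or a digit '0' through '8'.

0 1 H H
0 1 H H
0 1 H H
1 2 H H
H H H H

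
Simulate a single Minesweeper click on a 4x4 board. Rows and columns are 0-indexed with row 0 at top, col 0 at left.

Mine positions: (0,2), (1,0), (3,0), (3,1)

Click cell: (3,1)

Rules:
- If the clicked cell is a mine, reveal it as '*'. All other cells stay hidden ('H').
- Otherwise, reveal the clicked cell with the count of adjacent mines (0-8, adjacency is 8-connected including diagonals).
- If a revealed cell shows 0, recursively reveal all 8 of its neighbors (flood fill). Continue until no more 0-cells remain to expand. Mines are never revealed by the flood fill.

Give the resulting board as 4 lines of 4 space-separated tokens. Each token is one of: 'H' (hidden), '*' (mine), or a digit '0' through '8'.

H H H H
H H H H
H H H H
H * H H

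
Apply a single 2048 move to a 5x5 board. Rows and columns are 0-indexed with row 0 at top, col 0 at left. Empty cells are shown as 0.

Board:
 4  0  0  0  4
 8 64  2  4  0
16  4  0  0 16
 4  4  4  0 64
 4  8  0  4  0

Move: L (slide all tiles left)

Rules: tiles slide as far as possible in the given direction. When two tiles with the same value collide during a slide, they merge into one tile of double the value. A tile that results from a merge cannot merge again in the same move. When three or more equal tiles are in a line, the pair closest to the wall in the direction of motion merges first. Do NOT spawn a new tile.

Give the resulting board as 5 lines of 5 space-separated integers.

Answer:  8  0  0  0  0
 8 64  2  4  0
16  4 16  0  0
 8  4 64  0  0
 4  8  4  0  0

Derivation:
Slide left:
row 0: [4, 0, 0, 0, 4] -> [8, 0, 0, 0, 0]
row 1: [8, 64, 2, 4, 0] -> [8, 64, 2, 4, 0]
row 2: [16, 4, 0, 0, 16] -> [16, 4, 16, 0, 0]
row 3: [4, 4, 4, 0, 64] -> [8, 4, 64, 0, 0]
row 4: [4, 8, 0, 4, 0] -> [4, 8, 4, 0, 0]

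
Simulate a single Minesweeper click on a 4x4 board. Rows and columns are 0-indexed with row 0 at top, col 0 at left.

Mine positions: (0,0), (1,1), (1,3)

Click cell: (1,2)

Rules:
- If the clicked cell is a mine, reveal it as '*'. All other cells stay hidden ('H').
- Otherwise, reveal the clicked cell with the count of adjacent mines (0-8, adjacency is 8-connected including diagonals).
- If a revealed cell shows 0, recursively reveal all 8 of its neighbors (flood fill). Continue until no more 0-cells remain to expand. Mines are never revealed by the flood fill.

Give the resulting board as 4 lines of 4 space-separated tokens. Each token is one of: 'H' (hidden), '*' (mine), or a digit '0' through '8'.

H H H H
H H 2 H
H H H H
H H H H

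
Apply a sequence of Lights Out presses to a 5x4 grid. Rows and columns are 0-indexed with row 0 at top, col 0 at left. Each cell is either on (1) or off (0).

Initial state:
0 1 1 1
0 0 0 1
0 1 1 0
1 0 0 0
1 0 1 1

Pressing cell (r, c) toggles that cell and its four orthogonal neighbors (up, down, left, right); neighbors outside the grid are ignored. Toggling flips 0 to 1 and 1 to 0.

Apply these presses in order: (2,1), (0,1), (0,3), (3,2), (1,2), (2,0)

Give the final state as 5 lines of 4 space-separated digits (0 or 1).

Answer: 1 0 0 0
1 1 1 1
0 1 0 0
0 0 1 1
1 0 0 1

Derivation:
After press 1 at (2,1):
0 1 1 1
0 1 0 1
1 0 0 0
1 1 0 0
1 0 1 1

After press 2 at (0,1):
1 0 0 1
0 0 0 1
1 0 0 0
1 1 0 0
1 0 1 1

After press 3 at (0,3):
1 0 1 0
0 0 0 0
1 0 0 0
1 1 0 0
1 0 1 1

After press 4 at (3,2):
1 0 1 0
0 0 0 0
1 0 1 0
1 0 1 1
1 0 0 1

After press 5 at (1,2):
1 0 0 0
0 1 1 1
1 0 0 0
1 0 1 1
1 0 0 1

After press 6 at (2,0):
1 0 0 0
1 1 1 1
0 1 0 0
0 0 1 1
1 0 0 1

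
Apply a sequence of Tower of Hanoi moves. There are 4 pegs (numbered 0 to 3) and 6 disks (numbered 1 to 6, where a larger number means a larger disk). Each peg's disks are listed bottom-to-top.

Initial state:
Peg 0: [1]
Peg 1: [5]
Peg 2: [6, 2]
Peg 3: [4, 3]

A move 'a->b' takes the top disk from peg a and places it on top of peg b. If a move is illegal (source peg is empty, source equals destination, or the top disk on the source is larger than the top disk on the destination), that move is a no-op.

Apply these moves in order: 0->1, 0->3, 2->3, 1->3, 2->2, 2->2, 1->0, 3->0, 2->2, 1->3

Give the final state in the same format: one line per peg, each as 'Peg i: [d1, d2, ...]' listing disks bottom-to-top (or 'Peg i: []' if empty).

After move 1 (0->1):
Peg 0: []
Peg 1: [5, 1]
Peg 2: [6, 2]
Peg 3: [4, 3]

After move 2 (0->3):
Peg 0: []
Peg 1: [5, 1]
Peg 2: [6, 2]
Peg 3: [4, 3]

After move 3 (2->3):
Peg 0: []
Peg 1: [5, 1]
Peg 2: [6]
Peg 3: [4, 3, 2]

After move 4 (1->3):
Peg 0: []
Peg 1: [5]
Peg 2: [6]
Peg 3: [4, 3, 2, 1]

After move 5 (2->2):
Peg 0: []
Peg 1: [5]
Peg 2: [6]
Peg 3: [4, 3, 2, 1]

After move 6 (2->2):
Peg 0: []
Peg 1: [5]
Peg 2: [6]
Peg 3: [4, 3, 2, 1]

After move 7 (1->0):
Peg 0: [5]
Peg 1: []
Peg 2: [6]
Peg 3: [4, 3, 2, 1]

After move 8 (3->0):
Peg 0: [5, 1]
Peg 1: []
Peg 2: [6]
Peg 3: [4, 3, 2]

After move 9 (2->2):
Peg 0: [5, 1]
Peg 1: []
Peg 2: [6]
Peg 3: [4, 3, 2]

After move 10 (1->3):
Peg 0: [5, 1]
Peg 1: []
Peg 2: [6]
Peg 3: [4, 3, 2]

Answer: Peg 0: [5, 1]
Peg 1: []
Peg 2: [6]
Peg 3: [4, 3, 2]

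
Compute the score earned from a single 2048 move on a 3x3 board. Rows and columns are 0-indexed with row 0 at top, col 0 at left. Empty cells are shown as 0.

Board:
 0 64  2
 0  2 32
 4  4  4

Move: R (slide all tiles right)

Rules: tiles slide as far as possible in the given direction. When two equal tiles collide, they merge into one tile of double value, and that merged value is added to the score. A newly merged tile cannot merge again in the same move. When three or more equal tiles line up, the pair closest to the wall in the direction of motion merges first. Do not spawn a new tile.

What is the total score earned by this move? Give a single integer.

Answer: 8

Derivation:
Slide right:
row 0: [0, 64, 2] -> [0, 64, 2]  score +0 (running 0)
row 1: [0, 2, 32] -> [0, 2, 32]  score +0 (running 0)
row 2: [4, 4, 4] -> [0, 4, 8]  score +8 (running 8)
Board after move:
 0 64  2
 0  2 32
 0  4  8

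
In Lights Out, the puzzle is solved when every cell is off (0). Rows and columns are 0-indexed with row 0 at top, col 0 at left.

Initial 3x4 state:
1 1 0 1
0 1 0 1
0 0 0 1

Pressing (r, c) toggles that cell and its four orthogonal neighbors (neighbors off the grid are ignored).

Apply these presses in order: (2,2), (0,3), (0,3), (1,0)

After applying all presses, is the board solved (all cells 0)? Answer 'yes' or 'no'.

After press 1 at (2,2):
1 1 0 1
0 1 1 1
0 1 1 0

After press 2 at (0,3):
1 1 1 0
0 1 1 0
0 1 1 0

After press 3 at (0,3):
1 1 0 1
0 1 1 1
0 1 1 0

After press 4 at (1,0):
0 1 0 1
1 0 1 1
1 1 1 0

Lights still on: 8

Answer: no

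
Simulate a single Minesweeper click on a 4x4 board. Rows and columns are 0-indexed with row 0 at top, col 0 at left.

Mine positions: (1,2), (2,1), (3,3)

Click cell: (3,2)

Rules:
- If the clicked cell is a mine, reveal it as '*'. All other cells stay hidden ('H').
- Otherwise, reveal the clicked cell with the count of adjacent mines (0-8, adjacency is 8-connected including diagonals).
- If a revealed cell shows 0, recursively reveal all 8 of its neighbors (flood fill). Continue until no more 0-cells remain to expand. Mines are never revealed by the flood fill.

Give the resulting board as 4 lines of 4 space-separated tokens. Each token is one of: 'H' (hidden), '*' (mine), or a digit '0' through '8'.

H H H H
H H H H
H H H H
H H 2 H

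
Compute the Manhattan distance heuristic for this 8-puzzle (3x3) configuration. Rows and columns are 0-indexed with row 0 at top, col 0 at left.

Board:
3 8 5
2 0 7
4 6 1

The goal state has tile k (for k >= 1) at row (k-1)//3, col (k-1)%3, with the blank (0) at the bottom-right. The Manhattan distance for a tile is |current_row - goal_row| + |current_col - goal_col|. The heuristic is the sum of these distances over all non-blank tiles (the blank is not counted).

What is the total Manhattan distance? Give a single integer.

Tile 3: (0,0)->(0,2) = 2
Tile 8: (0,1)->(2,1) = 2
Tile 5: (0,2)->(1,1) = 2
Tile 2: (1,0)->(0,1) = 2
Tile 7: (1,2)->(2,0) = 3
Tile 4: (2,0)->(1,0) = 1
Tile 6: (2,1)->(1,2) = 2
Tile 1: (2,2)->(0,0) = 4
Sum: 2 + 2 + 2 + 2 + 3 + 1 + 2 + 4 = 18

Answer: 18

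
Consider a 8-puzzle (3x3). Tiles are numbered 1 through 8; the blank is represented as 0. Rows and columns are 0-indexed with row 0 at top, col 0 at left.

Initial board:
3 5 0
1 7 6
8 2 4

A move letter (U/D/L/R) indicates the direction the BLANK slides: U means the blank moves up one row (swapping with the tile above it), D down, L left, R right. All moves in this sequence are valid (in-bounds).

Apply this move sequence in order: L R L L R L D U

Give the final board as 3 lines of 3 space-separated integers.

After move 1 (L):
3 0 5
1 7 6
8 2 4

After move 2 (R):
3 5 0
1 7 6
8 2 4

After move 3 (L):
3 0 5
1 7 6
8 2 4

After move 4 (L):
0 3 5
1 7 6
8 2 4

After move 5 (R):
3 0 5
1 7 6
8 2 4

After move 6 (L):
0 3 5
1 7 6
8 2 4

After move 7 (D):
1 3 5
0 7 6
8 2 4

After move 8 (U):
0 3 5
1 7 6
8 2 4

Answer: 0 3 5
1 7 6
8 2 4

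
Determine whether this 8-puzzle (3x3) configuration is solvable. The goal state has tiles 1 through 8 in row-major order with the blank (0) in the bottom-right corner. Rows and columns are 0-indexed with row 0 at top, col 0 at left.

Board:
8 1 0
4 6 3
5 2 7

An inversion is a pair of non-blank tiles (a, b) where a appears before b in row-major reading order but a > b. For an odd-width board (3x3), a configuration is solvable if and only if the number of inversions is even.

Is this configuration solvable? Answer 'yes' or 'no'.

Inversions (pairs i<j in row-major order where tile[i] > tile[j] > 0): 14
14 is even, so the puzzle is solvable.

Answer: yes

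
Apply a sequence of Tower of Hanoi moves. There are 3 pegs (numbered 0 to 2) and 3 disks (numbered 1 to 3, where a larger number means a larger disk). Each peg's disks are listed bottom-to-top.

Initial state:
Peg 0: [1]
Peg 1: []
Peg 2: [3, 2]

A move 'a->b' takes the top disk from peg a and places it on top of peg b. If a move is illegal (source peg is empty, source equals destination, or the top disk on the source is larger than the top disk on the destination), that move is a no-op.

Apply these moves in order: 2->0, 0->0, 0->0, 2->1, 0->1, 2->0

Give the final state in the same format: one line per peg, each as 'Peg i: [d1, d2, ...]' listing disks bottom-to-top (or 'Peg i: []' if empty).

After move 1 (2->0):
Peg 0: [1]
Peg 1: []
Peg 2: [3, 2]

After move 2 (0->0):
Peg 0: [1]
Peg 1: []
Peg 2: [3, 2]

After move 3 (0->0):
Peg 0: [1]
Peg 1: []
Peg 2: [3, 2]

After move 4 (2->1):
Peg 0: [1]
Peg 1: [2]
Peg 2: [3]

After move 5 (0->1):
Peg 0: []
Peg 1: [2, 1]
Peg 2: [3]

After move 6 (2->0):
Peg 0: [3]
Peg 1: [2, 1]
Peg 2: []

Answer: Peg 0: [3]
Peg 1: [2, 1]
Peg 2: []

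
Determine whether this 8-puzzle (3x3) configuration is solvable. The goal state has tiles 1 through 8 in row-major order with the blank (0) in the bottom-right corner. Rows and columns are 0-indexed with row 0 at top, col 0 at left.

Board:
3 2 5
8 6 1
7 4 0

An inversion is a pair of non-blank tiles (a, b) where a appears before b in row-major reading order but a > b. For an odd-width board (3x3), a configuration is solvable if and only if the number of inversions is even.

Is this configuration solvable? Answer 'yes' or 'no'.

Inversions (pairs i<j in row-major order where tile[i] > tile[j] > 0): 12
12 is even, so the puzzle is solvable.

Answer: yes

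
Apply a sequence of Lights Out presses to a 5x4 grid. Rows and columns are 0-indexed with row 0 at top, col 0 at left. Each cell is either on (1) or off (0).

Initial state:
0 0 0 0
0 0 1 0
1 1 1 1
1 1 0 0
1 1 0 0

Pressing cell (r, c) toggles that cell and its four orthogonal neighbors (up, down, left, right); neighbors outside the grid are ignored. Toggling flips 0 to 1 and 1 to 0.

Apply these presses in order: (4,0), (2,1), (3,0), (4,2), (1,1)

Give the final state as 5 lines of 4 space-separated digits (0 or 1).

Answer: 0 1 0 0
1 0 0 0
1 1 0 1
1 1 1 0
1 1 1 1

Derivation:
After press 1 at (4,0):
0 0 0 0
0 0 1 0
1 1 1 1
0 1 0 0
0 0 0 0

After press 2 at (2,1):
0 0 0 0
0 1 1 0
0 0 0 1
0 0 0 0
0 0 0 0

After press 3 at (3,0):
0 0 0 0
0 1 1 0
1 0 0 1
1 1 0 0
1 0 0 0

After press 4 at (4,2):
0 0 0 0
0 1 1 0
1 0 0 1
1 1 1 0
1 1 1 1

After press 5 at (1,1):
0 1 0 0
1 0 0 0
1 1 0 1
1 1 1 0
1 1 1 1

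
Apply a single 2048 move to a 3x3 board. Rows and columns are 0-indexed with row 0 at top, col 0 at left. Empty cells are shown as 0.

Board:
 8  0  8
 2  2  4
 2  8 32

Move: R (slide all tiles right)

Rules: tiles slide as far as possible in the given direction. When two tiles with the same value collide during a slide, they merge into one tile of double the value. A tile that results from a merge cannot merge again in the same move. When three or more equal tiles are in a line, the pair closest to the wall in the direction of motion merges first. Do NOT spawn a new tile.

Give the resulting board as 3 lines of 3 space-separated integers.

Slide right:
row 0: [8, 0, 8] -> [0, 0, 16]
row 1: [2, 2, 4] -> [0, 4, 4]
row 2: [2, 8, 32] -> [2, 8, 32]

Answer:  0  0 16
 0  4  4
 2  8 32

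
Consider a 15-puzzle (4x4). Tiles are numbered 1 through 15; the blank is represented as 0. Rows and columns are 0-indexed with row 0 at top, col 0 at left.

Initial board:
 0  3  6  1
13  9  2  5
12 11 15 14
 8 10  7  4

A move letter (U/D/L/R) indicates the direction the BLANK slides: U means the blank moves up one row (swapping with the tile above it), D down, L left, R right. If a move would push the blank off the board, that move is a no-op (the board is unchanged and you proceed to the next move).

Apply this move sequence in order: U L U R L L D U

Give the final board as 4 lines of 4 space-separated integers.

After move 1 (U):
 0  3  6  1
13  9  2  5
12 11 15 14
 8 10  7  4

After move 2 (L):
 0  3  6  1
13  9  2  5
12 11 15 14
 8 10  7  4

After move 3 (U):
 0  3  6  1
13  9  2  5
12 11 15 14
 8 10  7  4

After move 4 (R):
 3  0  6  1
13  9  2  5
12 11 15 14
 8 10  7  4

After move 5 (L):
 0  3  6  1
13  9  2  5
12 11 15 14
 8 10  7  4

After move 6 (L):
 0  3  6  1
13  9  2  5
12 11 15 14
 8 10  7  4

After move 7 (D):
13  3  6  1
 0  9  2  5
12 11 15 14
 8 10  7  4

After move 8 (U):
 0  3  6  1
13  9  2  5
12 11 15 14
 8 10  7  4

Answer:  0  3  6  1
13  9  2  5
12 11 15 14
 8 10  7  4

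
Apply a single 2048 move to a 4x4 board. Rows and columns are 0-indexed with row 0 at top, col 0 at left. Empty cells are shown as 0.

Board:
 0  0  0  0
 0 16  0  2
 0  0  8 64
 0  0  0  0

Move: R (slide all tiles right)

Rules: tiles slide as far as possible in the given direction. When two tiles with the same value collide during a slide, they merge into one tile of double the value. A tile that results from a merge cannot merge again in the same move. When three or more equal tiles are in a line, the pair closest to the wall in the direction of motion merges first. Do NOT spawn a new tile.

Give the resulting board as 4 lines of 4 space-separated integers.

Answer:  0  0  0  0
 0  0 16  2
 0  0  8 64
 0  0  0  0

Derivation:
Slide right:
row 0: [0, 0, 0, 0] -> [0, 0, 0, 0]
row 1: [0, 16, 0, 2] -> [0, 0, 16, 2]
row 2: [0, 0, 8, 64] -> [0, 0, 8, 64]
row 3: [0, 0, 0, 0] -> [0, 0, 0, 0]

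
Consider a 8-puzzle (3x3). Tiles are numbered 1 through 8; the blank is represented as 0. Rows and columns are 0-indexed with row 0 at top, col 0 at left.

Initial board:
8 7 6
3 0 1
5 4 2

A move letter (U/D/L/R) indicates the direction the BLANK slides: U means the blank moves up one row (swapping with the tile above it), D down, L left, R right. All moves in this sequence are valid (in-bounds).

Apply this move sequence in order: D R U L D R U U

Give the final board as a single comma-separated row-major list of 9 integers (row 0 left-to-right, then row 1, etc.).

After move 1 (D):
8 7 6
3 4 1
5 0 2

After move 2 (R):
8 7 6
3 4 1
5 2 0

After move 3 (U):
8 7 6
3 4 0
5 2 1

After move 4 (L):
8 7 6
3 0 4
5 2 1

After move 5 (D):
8 7 6
3 2 4
5 0 1

After move 6 (R):
8 7 6
3 2 4
5 1 0

After move 7 (U):
8 7 6
3 2 0
5 1 4

After move 8 (U):
8 7 0
3 2 6
5 1 4

Answer: 8, 7, 0, 3, 2, 6, 5, 1, 4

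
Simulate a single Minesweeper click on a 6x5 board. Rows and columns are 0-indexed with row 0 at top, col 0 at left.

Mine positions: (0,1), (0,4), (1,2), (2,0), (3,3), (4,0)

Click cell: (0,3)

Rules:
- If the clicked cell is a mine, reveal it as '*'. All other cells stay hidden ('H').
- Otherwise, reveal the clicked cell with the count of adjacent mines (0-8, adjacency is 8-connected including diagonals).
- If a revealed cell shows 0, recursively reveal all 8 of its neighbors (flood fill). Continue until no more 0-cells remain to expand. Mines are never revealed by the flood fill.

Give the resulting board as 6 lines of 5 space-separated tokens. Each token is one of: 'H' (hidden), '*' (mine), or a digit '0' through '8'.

H H H 2 H
H H H H H
H H H H H
H H H H H
H H H H H
H H H H H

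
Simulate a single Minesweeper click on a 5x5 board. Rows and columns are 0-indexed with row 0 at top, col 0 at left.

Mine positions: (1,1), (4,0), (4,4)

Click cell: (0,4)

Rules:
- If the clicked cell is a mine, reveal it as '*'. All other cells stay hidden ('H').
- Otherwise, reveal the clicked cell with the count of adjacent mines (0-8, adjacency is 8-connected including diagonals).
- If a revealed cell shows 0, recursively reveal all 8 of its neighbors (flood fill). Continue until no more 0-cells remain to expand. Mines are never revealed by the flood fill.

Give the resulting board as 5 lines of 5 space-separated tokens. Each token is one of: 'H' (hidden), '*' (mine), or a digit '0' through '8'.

H H 1 0 0
H H 1 0 0
H 1 1 0 0
H 1 0 1 1
H 1 0 1 H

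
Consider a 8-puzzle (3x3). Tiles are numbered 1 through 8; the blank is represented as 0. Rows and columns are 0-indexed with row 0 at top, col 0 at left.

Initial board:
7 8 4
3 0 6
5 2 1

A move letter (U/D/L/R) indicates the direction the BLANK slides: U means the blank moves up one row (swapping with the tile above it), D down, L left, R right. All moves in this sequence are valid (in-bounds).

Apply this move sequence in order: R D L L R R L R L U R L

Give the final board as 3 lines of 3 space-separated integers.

After move 1 (R):
7 8 4
3 6 0
5 2 1

After move 2 (D):
7 8 4
3 6 1
5 2 0

After move 3 (L):
7 8 4
3 6 1
5 0 2

After move 4 (L):
7 8 4
3 6 1
0 5 2

After move 5 (R):
7 8 4
3 6 1
5 0 2

After move 6 (R):
7 8 4
3 6 1
5 2 0

After move 7 (L):
7 8 4
3 6 1
5 0 2

After move 8 (R):
7 8 4
3 6 1
5 2 0

After move 9 (L):
7 8 4
3 6 1
5 0 2

After move 10 (U):
7 8 4
3 0 1
5 6 2

After move 11 (R):
7 8 4
3 1 0
5 6 2

After move 12 (L):
7 8 4
3 0 1
5 6 2

Answer: 7 8 4
3 0 1
5 6 2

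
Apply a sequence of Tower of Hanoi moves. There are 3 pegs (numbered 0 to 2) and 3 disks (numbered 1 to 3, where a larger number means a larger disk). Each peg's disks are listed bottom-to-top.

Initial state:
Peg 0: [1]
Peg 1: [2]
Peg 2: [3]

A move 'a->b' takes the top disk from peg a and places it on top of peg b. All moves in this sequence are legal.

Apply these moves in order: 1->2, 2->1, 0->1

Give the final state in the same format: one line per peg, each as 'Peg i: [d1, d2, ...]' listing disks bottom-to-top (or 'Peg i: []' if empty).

Answer: Peg 0: []
Peg 1: [2, 1]
Peg 2: [3]

Derivation:
After move 1 (1->2):
Peg 0: [1]
Peg 1: []
Peg 2: [3, 2]

After move 2 (2->1):
Peg 0: [1]
Peg 1: [2]
Peg 2: [3]

After move 3 (0->1):
Peg 0: []
Peg 1: [2, 1]
Peg 2: [3]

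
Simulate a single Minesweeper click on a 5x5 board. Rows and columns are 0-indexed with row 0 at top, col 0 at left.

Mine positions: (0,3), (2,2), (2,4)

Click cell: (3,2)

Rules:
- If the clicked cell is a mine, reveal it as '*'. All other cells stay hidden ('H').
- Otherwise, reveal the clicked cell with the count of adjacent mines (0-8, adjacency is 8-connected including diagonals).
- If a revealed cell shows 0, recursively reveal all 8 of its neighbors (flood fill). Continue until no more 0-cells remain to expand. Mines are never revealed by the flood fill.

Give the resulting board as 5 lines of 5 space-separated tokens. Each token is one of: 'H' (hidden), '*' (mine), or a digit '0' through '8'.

H H H H H
H H H H H
H H H H H
H H 1 H H
H H H H H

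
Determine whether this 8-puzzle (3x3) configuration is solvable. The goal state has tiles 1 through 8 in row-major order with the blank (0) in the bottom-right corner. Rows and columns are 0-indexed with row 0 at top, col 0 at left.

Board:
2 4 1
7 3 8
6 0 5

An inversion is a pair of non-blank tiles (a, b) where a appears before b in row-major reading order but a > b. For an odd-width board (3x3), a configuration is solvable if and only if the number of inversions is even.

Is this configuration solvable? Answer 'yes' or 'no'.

Answer: no

Derivation:
Inversions (pairs i<j in row-major order where tile[i] > tile[j] > 0): 9
9 is odd, so the puzzle is not solvable.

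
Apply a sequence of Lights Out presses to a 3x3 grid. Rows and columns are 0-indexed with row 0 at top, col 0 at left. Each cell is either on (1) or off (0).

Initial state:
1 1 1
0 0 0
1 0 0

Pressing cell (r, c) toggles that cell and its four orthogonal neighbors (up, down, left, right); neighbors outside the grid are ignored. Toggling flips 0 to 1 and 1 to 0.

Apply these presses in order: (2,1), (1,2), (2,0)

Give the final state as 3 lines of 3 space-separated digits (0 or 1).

Answer: 1 1 0
1 0 1
1 0 0

Derivation:
After press 1 at (2,1):
1 1 1
0 1 0
0 1 1

After press 2 at (1,2):
1 1 0
0 0 1
0 1 0

After press 3 at (2,0):
1 1 0
1 0 1
1 0 0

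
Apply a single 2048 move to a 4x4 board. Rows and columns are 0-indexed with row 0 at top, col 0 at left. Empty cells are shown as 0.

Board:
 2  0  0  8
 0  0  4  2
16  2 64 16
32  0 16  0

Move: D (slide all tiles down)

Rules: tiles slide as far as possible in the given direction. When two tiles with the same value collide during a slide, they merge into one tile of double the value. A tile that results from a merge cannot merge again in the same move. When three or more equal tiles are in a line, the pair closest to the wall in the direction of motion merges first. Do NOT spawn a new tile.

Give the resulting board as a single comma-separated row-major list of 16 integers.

Answer: 0, 0, 0, 0, 2, 0, 4, 8, 16, 0, 64, 2, 32, 2, 16, 16

Derivation:
Slide down:
col 0: [2, 0, 16, 32] -> [0, 2, 16, 32]
col 1: [0, 0, 2, 0] -> [0, 0, 0, 2]
col 2: [0, 4, 64, 16] -> [0, 4, 64, 16]
col 3: [8, 2, 16, 0] -> [0, 8, 2, 16]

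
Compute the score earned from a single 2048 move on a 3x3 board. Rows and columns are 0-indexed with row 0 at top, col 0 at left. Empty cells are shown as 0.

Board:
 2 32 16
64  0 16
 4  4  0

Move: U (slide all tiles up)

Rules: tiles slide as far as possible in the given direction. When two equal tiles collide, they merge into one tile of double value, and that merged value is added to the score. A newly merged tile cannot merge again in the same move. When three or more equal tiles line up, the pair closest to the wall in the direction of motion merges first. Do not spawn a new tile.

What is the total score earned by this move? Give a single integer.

Slide up:
col 0: [2, 64, 4] -> [2, 64, 4]  score +0 (running 0)
col 1: [32, 0, 4] -> [32, 4, 0]  score +0 (running 0)
col 2: [16, 16, 0] -> [32, 0, 0]  score +32 (running 32)
Board after move:
 2 32 32
64  4  0
 4  0  0

Answer: 32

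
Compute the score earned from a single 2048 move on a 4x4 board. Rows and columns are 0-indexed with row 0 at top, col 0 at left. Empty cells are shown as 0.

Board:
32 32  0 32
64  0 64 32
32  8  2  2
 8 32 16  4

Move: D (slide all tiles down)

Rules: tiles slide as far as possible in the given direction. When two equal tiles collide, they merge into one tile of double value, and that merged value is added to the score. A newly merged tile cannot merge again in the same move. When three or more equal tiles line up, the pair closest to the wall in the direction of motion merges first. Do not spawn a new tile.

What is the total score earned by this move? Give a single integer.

Answer: 64

Derivation:
Slide down:
col 0: [32, 64, 32, 8] -> [32, 64, 32, 8]  score +0 (running 0)
col 1: [32, 0, 8, 32] -> [0, 32, 8, 32]  score +0 (running 0)
col 2: [0, 64, 2, 16] -> [0, 64, 2, 16]  score +0 (running 0)
col 3: [32, 32, 2, 4] -> [0, 64, 2, 4]  score +64 (running 64)
Board after move:
32  0  0  0
64 32 64 64
32  8  2  2
 8 32 16  4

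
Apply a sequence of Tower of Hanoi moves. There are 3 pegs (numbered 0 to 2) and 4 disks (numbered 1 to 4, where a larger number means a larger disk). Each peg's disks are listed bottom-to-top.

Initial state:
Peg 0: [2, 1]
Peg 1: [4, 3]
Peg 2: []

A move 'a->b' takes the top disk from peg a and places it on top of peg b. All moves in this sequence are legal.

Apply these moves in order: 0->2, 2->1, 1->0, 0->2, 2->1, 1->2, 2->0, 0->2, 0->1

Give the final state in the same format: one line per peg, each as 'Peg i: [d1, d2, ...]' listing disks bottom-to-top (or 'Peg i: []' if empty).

After move 1 (0->2):
Peg 0: [2]
Peg 1: [4, 3]
Peg 2: [1]

After move 2 (2->1):
Peg 0: [2]
Peg 1: [4, 3, 1]
Peg 2: []

After move 3 (1->0):
Peg 0: [2, 1]
Peg 1: [4, 3]
Peg 2: []

After move 4 (0->2):
Peg 0: [2]
Peg 1: [4, 3]
Peg 2: [1]

After move 5 (2->1):
Peg 0: [2]
Peg 1: [4, 3, 1]
Peg 2: []

After move 6 (1->2):
Peg 0: [2]
Peg 1: [4, 3]
Peg 2: [1]

After move 7 (2->0):
Peg 0: [2, 1]
Peg 1: [4, 3]
Peg 2: []

After move 8 (0->2):
Peg 0: [2]
Peg 1: [4, 3]
Peg 2: [1]

After move 9 (0->1):
Peg 0: []
Peg 1: [4, 3, 2]
Peg 2: [1]

Answer: Peg 0: []
Peg 1: [4, 3, 2]
Peg 2: [1]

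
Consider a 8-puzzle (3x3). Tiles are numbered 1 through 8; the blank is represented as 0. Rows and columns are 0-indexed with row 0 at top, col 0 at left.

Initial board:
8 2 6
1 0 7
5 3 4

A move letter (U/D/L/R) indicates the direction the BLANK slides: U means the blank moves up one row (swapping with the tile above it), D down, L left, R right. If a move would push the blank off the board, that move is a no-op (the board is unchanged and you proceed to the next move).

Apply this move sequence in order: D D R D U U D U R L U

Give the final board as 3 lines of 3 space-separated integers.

Answer: 8 0 2
1 3 6
5 4 7

Derivation:
After move 1 (D):
8 2 6
1 3 7
5 0 4

After move 2 (D):
8 2 6
1 3 7
5 0 4

After move 3 (R):
8 2 6
1 3 7
5 4 0

After move 4 (D):
8 2 6
1 3 7
5 4 0

After move 5 (U):
8 2 6
1 3 0
5 4 7

After move 6 (U):
8 2 0
1 3 6
5 4 7

After move 7 (D):
8 2 6
1 3 0
5 4 7

After move 8 (U):
8 2 0
1 3 6
5 4 7

After move 9 (R):
8 2 0
1 3 6
5 4 7

After move 10 (L):
8 0 2
1 3 6
5 4 7

After move 11 (U):
8 0 2
1 3 6
5 4 7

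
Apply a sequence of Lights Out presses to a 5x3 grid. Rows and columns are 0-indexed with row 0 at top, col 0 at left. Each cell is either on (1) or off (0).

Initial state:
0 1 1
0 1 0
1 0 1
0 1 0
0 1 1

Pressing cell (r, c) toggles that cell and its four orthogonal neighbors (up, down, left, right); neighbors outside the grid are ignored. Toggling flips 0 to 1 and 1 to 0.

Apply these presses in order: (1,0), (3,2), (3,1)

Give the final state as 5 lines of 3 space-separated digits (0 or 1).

Answer: 1 1 1
1 0 0
0 1 0
1 1 0
0 0 0

Derivation:
After press 1 at (1,0):
1 1 1
1 0 0
0 0 1
0 1 0
0 1 1

After press 2 at (3,2):
1 1 1
1 0 0
0 0 0
0 0 1
0 1 0

After press 3 at (3,1):
1 1 1
1 0 0
0 1 0
1 1 0
0 0 0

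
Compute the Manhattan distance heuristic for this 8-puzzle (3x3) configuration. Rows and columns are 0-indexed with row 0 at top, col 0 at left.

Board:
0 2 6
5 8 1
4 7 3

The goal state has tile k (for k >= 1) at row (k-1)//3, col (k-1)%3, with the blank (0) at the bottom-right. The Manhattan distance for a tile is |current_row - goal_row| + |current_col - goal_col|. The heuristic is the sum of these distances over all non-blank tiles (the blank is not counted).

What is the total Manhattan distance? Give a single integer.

Tile 2: at (0,1), goal (0,1), distance |0-0|+|1-1| = 0
Tile 6: at (0,2), goal (1,2), distance |0-1|+|2-2| = 1
Tile 5: at (1,0), goal (1,1), distance |1-1|+|0-1| = 1
Tile 8: at (1,1), goal (2,1), distance |1-2|+|1-1| = 1
Tile 1: at (1,2), goal (0,0), distance |1-0|+|2-0| = 3
Tile 4: at (2,0), goal (1,0), distance |2-1|+|0-0| = 1
Tile 7: at (2,1), goal (2,0), distance |2-2|+|1-0| = 1
Tile 3: at (2,2), goal (0,2), distance |2-0|+|2-2| = 2
Sum: 0 + 1 + 1 + 1 + 3 + 1 + 1 + 2 = 10

Answer: 10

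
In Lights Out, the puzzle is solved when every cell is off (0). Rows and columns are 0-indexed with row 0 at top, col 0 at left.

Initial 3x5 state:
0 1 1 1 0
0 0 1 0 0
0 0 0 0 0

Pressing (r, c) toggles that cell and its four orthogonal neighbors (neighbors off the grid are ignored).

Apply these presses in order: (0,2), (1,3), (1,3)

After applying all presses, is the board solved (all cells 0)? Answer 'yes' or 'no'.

Answer: yes

Derivation:
After press 1 at (0,2):
0 0 0 0 0
0 0 0 0 0
0 0 0 0 0

After press 2 at (1,3):
0 0 0 1 0
0 0 1 1 1
0 0 0 1 0

After press 3 at (1,3):
0 0 0 0 0
0 0 0 0 0
0 0 0 0 0

Lights still on: 0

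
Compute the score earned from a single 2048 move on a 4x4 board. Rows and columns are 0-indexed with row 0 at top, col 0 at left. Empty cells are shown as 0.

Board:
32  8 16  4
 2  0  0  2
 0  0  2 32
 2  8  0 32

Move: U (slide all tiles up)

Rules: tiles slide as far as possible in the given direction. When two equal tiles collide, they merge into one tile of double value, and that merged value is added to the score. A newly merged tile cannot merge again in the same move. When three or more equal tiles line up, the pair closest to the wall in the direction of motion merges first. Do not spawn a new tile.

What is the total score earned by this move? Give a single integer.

Answer: 84

Derivation:
Slide up:
col 0: [32, 2, 0, 2] -> [32, 4, 0, 0]  score +4 (running 4)
col 1: [8, 0, 0, 8] -> [16, 0, 0, 0]  score +16 (running 20)
col 2: [16, 0, 2, 0] -> [16, 2, 0, 0]  score +0 (running 20)
col 3: [4, 2, 32, 32] -> [4, 2, 64, 0]  score +64 (running 84)
Board after move:
32 16 16  4
 4  0  2  2
 0  0  0 64
 0  0  0  0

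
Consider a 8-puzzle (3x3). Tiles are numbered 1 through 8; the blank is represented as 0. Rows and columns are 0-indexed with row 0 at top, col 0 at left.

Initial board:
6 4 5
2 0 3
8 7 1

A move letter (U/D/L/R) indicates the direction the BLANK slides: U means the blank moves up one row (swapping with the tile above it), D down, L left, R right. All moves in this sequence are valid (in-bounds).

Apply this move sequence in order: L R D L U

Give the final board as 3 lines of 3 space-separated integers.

Answer: 6 4 5
0 7 3
2 8 1

Derivation:
After move 1 (L):
6 4 5
0 2 3
8 7 1

After move 2 (R):
6 4 5
2 0 3
8 7 1

After move 3 (D):
6 4 5
2 7 3
8 0 1

After move 4 (L):
6 4 5
2 7 3
0 8 1

After move 5 (U):
6 4 5
0 7 3
2 8 1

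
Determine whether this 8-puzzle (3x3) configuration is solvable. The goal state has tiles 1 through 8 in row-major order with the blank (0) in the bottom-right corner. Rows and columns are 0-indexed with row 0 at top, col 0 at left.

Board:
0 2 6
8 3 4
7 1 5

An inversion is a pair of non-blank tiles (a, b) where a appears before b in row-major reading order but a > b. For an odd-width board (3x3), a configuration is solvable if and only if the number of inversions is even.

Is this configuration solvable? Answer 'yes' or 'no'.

Inversions (pairs i<j in row-major order where tile[i] > tile[j] > 0): 14
14 is even, so the puzzle is solvable.

Answer: yes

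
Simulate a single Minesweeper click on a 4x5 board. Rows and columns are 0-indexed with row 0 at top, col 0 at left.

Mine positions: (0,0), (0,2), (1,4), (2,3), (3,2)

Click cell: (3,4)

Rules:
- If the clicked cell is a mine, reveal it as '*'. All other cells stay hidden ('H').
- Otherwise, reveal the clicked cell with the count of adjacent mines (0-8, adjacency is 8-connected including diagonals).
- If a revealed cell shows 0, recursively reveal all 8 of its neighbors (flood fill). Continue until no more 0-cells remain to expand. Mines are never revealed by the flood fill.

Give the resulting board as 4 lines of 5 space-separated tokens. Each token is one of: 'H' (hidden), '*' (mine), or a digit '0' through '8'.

H H H H H
H H H H H
H H H H H
H H H H 1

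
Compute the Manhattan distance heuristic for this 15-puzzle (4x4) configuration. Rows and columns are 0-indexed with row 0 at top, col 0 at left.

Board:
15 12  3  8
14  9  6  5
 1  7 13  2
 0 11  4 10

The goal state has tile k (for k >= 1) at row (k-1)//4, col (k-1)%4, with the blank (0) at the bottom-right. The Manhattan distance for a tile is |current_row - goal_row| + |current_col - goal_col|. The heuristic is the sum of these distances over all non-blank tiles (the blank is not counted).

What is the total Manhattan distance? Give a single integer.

Tile 15: at (0,0), goal (3,2), distance |0-3|+|0-2| = 5
Tile 12: at (0,1), goal (2,3), distance |0-2|+|1-3| = 4
Tile 3: at (0,2), goal (0,2), distance |0-0|+|2-2| = 0
Tile 8: at (0,3), goal (1,3), distance |0-1|+|3-3| = 1
Tile 14: at (1,0), goal (3,1), distance |1-3|+|0-1| = 3
Tile 9: at (1,1), goal (2,0), distance |1-2|+|1-0| = 2
Tile 6: at (1,2), goal (1,1), distance |1-1|+|2-1| = 1
Tile 5: at (1,3), goal (1,0), distance |1-1|+|3-0| = 3
Tile 1: at (2,0), goal (0,0), distance |2-0|+|0-0| = 2
Tile 7: at (2,1), goal (1,2), distance |2-1|+|1-2| = 2
Tile 13: at (2,2), goal (3,0), distance |2-3|+|2-0| = 3
Tile 2: at (2,3), goal (0,1), distance |2-0|+|3-1| = 4
Tile 11: at (3,1), goal (2,2), distance |3-2|+|1-2| = 2
Tile 4: at (3,2), goal (0,3), distance |3-0|+|2-3| = 4
Tile 10: at (3,3), goal (2,1), distance |3-2|+|3-1| = 3
Sum: 5 + 4 + 0 + 1 + 3 + 2 + 1 + 3 + 2 + 2 + 3 + 4 + 2 + 4 + 3 = 39

Answer: 39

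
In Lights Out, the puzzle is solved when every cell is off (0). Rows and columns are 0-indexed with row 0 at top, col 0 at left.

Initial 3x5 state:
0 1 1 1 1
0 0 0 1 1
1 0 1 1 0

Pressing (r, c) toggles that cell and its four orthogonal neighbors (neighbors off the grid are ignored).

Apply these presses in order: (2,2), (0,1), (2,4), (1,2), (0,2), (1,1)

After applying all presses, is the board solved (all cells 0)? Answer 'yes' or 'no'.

Answer: no

Derivation:
After press 1 at (2,2):
0 1 1 1 1
0 0 1 1 1
1 1 0 0 0

After press 2 at (0,1):
1 0 0 1 1
0 1 1 1 1
1 1 0 0 0

After press 3 at (2,4):
1 0 0 1 1
0 1 1 1 0
1 1 0 1 1

After press 4 at (1,2):
1 0 1 1 1
0 0 0 0 0
1 1 1 1 1

After press 5 at (0,2):
1 1 0 0 1
0 0 1 0 0
1 1 1 1 1

After press 6 at (1,1):
1 0 0 0 1
1 1 0 0 0
1 0 1 1 1

Lights still on: 8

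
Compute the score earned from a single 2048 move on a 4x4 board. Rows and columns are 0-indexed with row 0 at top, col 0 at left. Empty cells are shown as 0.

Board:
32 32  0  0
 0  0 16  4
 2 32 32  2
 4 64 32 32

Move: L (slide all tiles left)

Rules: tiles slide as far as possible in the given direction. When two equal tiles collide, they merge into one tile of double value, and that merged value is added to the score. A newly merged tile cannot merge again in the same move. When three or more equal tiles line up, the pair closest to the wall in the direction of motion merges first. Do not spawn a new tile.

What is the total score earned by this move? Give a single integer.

Slide left:
row 0: [32, 32, 0, 0] -> [64, 0, 0, 0]  score +64 (running 64)
row 1: [0, 0, 16, 4] -> [16, 4, 0, 0]  score +0 (running 64)
row 2: [2, 32, 32, 2] -> [2, 64, 2, 0]  score +64 (running 128)
row 3: [4, 64, 32, 32] -> [4, 64, 64, 0]  score +64 (running 192)
Board after move:
64  0  0  0
16  4  0  0
 2 64  2  0
 4 64 64  0

Answer: 192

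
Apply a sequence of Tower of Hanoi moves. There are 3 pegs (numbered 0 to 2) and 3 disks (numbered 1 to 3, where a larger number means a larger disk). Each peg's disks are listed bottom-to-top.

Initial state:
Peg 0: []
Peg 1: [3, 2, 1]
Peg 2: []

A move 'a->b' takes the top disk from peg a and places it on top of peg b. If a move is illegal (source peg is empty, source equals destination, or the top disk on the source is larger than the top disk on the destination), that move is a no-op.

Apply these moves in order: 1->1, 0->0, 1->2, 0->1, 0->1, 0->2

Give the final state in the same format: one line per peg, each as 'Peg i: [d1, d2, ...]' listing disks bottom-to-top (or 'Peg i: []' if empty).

After move 1 (1->1):
Peg 0: []
Peg 1: [3, 2, 1]
Peg 2: []

After move 2 (0->0):
Peg 0: []
Peg 1: [3, 2, 1]
Peg 2: []

After move 3 (1->2):
Peg 0: []
Peg 1: [3, 2]
Peg 2: [1]

After move 4 (0->1):
Peg 0: []
Peg 1: [3, 2]
Peg 2: [1]

After move 5 (0->1):
Peg 0: []
Peg 1: [3, 2]
Peg 2: [1]

After move 6 (0->2):
Peg 0: []
Peg 1: [3, 2]
Peg 2: [1]

Answer: Peg 0: []
Peg 1: [3, 2]
Peg 2: [1]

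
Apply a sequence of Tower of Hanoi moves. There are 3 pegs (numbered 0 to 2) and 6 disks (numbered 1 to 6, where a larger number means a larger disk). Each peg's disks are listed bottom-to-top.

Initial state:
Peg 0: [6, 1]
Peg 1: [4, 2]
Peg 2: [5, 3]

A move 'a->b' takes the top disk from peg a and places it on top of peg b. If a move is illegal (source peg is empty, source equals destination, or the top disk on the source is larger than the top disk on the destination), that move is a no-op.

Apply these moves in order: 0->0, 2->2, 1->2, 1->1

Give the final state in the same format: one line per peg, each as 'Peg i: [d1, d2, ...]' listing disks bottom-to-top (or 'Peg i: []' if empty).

Answer: Peg 0: [6, 1]
Peg 1: [4]
Peg 2: [5, 3, 2]

Derivation:
After move 1 (0->0):
Peg 0: [6, 1]
Peg 1: [4, 2]
Peg 2: [5, 3]

After move 2 (2->2):
Peg 0: [6, 1]
Peg 1: [4, 2]
Peg 2: [5, 3]

After move 3 (1->2):
Peg 0: [6, 1]
Peg 1: [4]
Peg 2: [5, 3, 2]

After move 4 (1->1):
Peg 0: [6, 1]
Peg 1: [4]
Peg 2: [5, 3, 2]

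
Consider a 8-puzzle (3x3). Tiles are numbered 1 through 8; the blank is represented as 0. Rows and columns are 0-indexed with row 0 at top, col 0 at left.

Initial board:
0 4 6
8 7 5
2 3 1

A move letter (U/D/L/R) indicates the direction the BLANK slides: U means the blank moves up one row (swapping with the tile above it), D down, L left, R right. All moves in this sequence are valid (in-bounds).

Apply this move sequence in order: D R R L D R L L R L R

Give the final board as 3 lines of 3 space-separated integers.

Answer: 8 4 6
7 3 5
2 0 1

Derivation:
After move 1 (D):
8 4 6
0 7 5
2 3 1

After move 2 (R):
8 4 6
7 0 5
2 3 1

After move 3 (R):
8 4 6
7 5 0
2 3 1

After move 4 (L):
8 4 6
7 0 5
2 3 1

After move 5 (D):
8 4 6
7 3 5
2 0 1

After move 6 (R):
8 4 6
7 3 5
2 1 0

After move 7 (L):
8 4 6
7 3 5
2 0 1

After move 8 (L):
8 4 6
7 3 5
0 2 1

After move 9 (R):
8 4 6
7 3 5
2 0 1

After move 10 (L):
8 4 6
7 3 5
0 2 1

After move 11 (R):
8 4 6
7 3 5
2 0 1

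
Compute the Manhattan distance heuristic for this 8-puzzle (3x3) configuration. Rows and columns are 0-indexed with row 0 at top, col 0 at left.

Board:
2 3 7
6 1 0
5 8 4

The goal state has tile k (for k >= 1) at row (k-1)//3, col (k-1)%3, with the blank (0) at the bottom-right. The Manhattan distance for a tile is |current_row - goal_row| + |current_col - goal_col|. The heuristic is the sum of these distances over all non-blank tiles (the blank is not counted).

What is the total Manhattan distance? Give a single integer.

Tile 2: (0,0)->(0,1) = 1
Tile 3: (0,1)->(0,2) = 1
Tile 7: (0,2)->(2,0) = 4
Tile 6: (1,0)->(1,2) = 2
Tile 1: (1,1)->(0,0) = 2
Tile 5: (2,0)->(1,1) = 2
Tile 8: (2,1)->(2,1) = 0
Tile 4: (2,2)->(1,0) = 3
Sum: 1 + 1 + 4 + 2 + 2 + 2 + 0 + 3 = 15

Answer: 15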